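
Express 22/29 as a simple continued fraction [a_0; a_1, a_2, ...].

[0; 1, 3, 7]

Run the Euclidean algorithm on 22 and 29; the successive quotients are the partial quotients a_0, a_1, ... (each step inverts the fractional part left over by the previous one):
  22 = 0*29 + 22, so a_0 = 0.
  29 = 1*22 + 7, so a_1 = 1.
  22 = 3*7 + 1, so a_2 = 3.
  7 = 7*1 + 0, so a_3 = 7.
The remainder reaches 0 after 4 divisions, so the expansion has 4 partial quotients, read off in order.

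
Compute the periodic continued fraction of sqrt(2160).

[46; (2, 9, 1, 4, 1, 9, 2, 92)]

Write x_i = (sqrt(2160) + m_i)/d_i with (m_0, d_0) = (0, 1). a_0 = floor(sqrt(2160)) = 46, since 46^2 = 2116 <= 2160 < 2209 = 47^2.
Iterate m_{i+1} = d_i*a_i - m_i, d_{i+1} = (2160 - m_{i+1}^2)/d_i, a_{i+1} = floor((a_0 + m_{i+1})/d_{i+1}):
  m_1 = 1*46 - 0 = 46, d_1 = (2160 - 46^2)/1 = 44/1 = 44, a_1 = floor((46 + 46)/44) = 2.
  m_2 = 44*2 - 46 = 42, d_2 = (2160 - 42^2)/44 = 396/44 = 9, a_2 = floor((46 + 42)/9) = 9.
  m_3 = 9*9 - 42 = 39, d_3 = (2160 - 39^2)/9 = 639/9 = 71, a_3 = floor((46 + 39)/71) = 1.
  m_4 = 71*1 - 39 = 32, d_4 = (2160 - 32^2)/71 = 1136/71 = 16, a_4 = floor((46 + 32)/16) = 4.
  m_5 = 16*4 - 32 = 32, d_5 = (2160 - 32^2)/16 = 1136/16 = 71, a_5 = floor((46 + 32)/71) = 1.
  m_6 = 71*1 - 32 = 39, d_6 = (2160 - 39^2)/71 = 639/71 = 9, a_6 = floor((46 + 39)/9) = 9.
  m_7 = 9*9 - 39 = 42, d_7 = (2160 - 42^2)/9 = 396/9 = 44, a_7 = floor((46 + 42)/44) = 2.
  m_8 = 44*2 - 42 = 46, d_8 = (2160 - 46^2)/44 = 44/44 = 1, a_8 = floor((46 + 46)/1) = 92.
  m_9 = 1*92 - 46 = 46, d_9 = (2160 - 46^2)/1 = 44/1 = 44: (m_9, d_9) = (m_1, d_1) = (46, 44), so from here the quotients repeat a_1, ..., a_8; the period length is 8.
Hence the expansion of sqrt(2160) is a_0 = 46 followed by the repeating block 2, 9, 1, 4, 1, 9, 2, 92 (period 8).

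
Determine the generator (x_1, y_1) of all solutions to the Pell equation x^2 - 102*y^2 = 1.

(x, y) = (101, 10)

First expand sqrt(102) as a continued fraction. With x_i = (sqrt(102) + m_i)/d_i and (m_0, d_0) = (0, 1): a_0 = floor(sqrt(102)) = 10, since 10^2 = 100 <= 102 < 121 = 11^2.
Iterate m_{i+1} = d_i*a_i - m_i, d_{i+1} = (102 - m_{i+1}^2)/d_i, a_{i+1} = floor((a_0 + m_{i+1})/d_{i+1}):
  m_1 = 1*10 - 0 = 10, d_1 = (102 - 10^2)/1 = 2/1 = 2, a_1 = floor((10 + 10)/2) = 10.
  m_2 = 2*10 - 10 = 10, d_2 = (102 - 10^2)/2 = 2/2 = 1, a_2 = floor((10 + 10)/1) = 20.
  m_3 = 1*20 - 10 = 10, d_3 = (102 - 10^2)/1 = 2/1 = 2: (m_3, d_3) = (m_1, d_1) = (10, 2), so from here the quotients repeat a_1, a_2; the period length is 2.
So sqrt(102) = [10; (10, 20)] with period length k = 2.
k is even, so the fundamental solution of x^2 - 102y^2 = 1 is (p_{k-1}, q_{k-1}) = (p_1, q_1); compute convergents through index 1.
Convergents (p_i = a_i*p_{i-1} + p_{i-2}, q_i = a_i*q_{i-1} + q_{i-2} with p_{-2}=0, p_{-1}=1, q_{-2}=1, q_{-1}=0):
  i=0: a_0=10, p_0 = 10*1 + 0 = 10, q_0 = 10*0 + 1 = 1.
  i=1: a_1=10, p_1 = 10*10 + 1 = 101, q_1 = 10*1 + 0 = 10.
Check: 101^2 - 102*10^2 = 10201 - 10200 = 1, so (x, y) = (101, 10) solves the equation, and by the theorem it is the least positive solution.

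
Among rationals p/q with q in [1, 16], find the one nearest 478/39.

Expand x = 478/39 as a continued fraction with the Euclidean algorithm:
  478 = 12*39 + 10, so a_0 = 12.
  39 = 3*10 + 9, so a_1 = 3.
  10 = 1*9 + 1, so a_2 = 1.
  9 = 9*1 + 0, so a_3 = 9.
so x = [12; 3, 1, 9].
Convergents (p_i = a_i*p_{i-1} + p_{i-2}, q_i = a_i*q_{i-1} + q_{i-2} with p_{-2}=0, p_{-1}=1, q_{-2}=1, q_{-1}=0), until the denominator exceeds 16:
  i=0: a_0=12, p_0 = 12*1 + 0 = 12, q_0 = 12*0 + 1 = 1.
  i=1: a_1=3, p_1 = 3*12 + 1 = 37, q_1 = 3*1 + 0 = 3.
  i=2: a_2=1, p_2 = 1*37 + 12 = 49, q_2 = 1*3 + 1 = 4.
  i=3: a_3=9, p_3 = 9*49 + 37 = 478, q_3 = 9*4 + 3 = 39.
q_3 = 39 > 16, so the last convergent with denominator <= 16 is p_2/q_2 = 49/4.
The closest fraction with denominator <= 16 is either p_2/q_2 or the intermediate fraction (k*p_2 + p_1)/(k*q_2 + q_1) with the largest k >= 1 whose denominator stays <= 16; these approach x as k grows, and every other convergent or intermediate fraction in range is farther away.
Largest k: floor((16 - q_1)/q_2) = floor((16 - 3)/4) = 3.
That gives (3*49 + 37)/(3*4 + 3) = 184/15.
Compare the errors: |x - 49/4| = |478*4 - 49*39|/(39*4) = 1/156, and |x - 184/15| = |478*15 - 184*39|/(39*15) = 6/585.
Cross-multiplying, 1*585 = 585 < 936 = 6*156, so 1/156 is smaller: the convergent 49/4 is closer to x than 184/15.

49/4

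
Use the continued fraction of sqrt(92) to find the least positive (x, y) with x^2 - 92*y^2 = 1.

First expand sqrt(92) as a continued fraction. With x_i = (sqrt(92) + m_i)/d_i and (m_0, d_0) = (0, 1): a_0 = floor(sqrt(92)) = 9, since 9^2 = 81 <= 92 < 100 = 10^2.
Iterate m_{i+1} = d_i*a_i - m_i, d_{i+1} = (92 - m_{i+1}^2)/d_i, a_{i+1} = floor((a_0 + m_{i+1})/d_{i+1}):
  m_1 = 1*9 - 0 = 9, d_1 = (92 - 9^2)/1 = 11/1 = 11, a_1 = floor((9 + 9)/11) = 1.
  m_2 = 11*1 - 9 = 2, d_2 = (92 - 2^2)/11 = 88/11 = 8, a_2 = floor((9 + 2)/8) = 1.
  m_3 = 8*1 - 2 = 6, d_3 = (92 - 6^2)/8 = 56/8 = 7, a_3 = floor((9 + 6)/7) = 2.
  m_4 = 7*2 - 6 = 8, d_4 = (92 - 8^2)/7 = 28/7 = 4, a_4 = floor((9 + 8)/4) = 4.
  m_5 = 4*4 - 8 = 8, d_5 = (92 - 8^2)/4 = 28/4 = 7, a_5 = floor((9 + 8)/7) = 2.
  m_6 = 7*2 - 8 = 6, d_6 = (92 - 6^2)/7 = 56/7 = 8, a_6 = floor((9 + 6)/8) = 1.
  m_7 = 8*1 - 6 = 2, d_7 = (92 - 2^2)/8 = 88/8 = 11, a_7 = floor((9 + 2)/11) = 1.
  m_8 = 11*1 - 2 = 9, d_8 = (92 - 9^2)/11 = 11/11 = 1, a_8 = floor((9 + 9)/1) = 18.
  m_9 = 1*18 - 9 = 9, d_9 = (92 - 9^2)/1 = 11/1 = 11: (m_9, d_9) = (m_1, d_1) = (9, 11), so from here the quotients repeat a_1, ..., a_8; the period length is 8.
So sqrt(92) = [9; (1, 1, 2, 4, 2, 1, 1, 18)] with period length k = 8.
k is even, so the fundamental solution of x^2 - 92y^2 = 1 is (p_{k-1}, q_{k-1}) = (p_7, q_7); compute convergents through index 7.
Convergents (p_i = a_i*p_{i-1} + p_{i-2}, q_i = a_i*q_{i-1} + q_{i-2} with p_{-2}=0, p_{-1}=1, q_{-2}=1, q_{-1}=0):
  i=0: a_0=9, p_0 = 9*1 + 0 = 9, q_0 = 9*0 + 1 = 1.
  i=1: a_1=1, p_1 = 1*9 + 1 = 10, q_1 = 1*1 + 0 = 1.
  i=2: a_2=1, p_2 = 1*10 + 9 = 19, q_2 = 1*1 + 1 = 2.
  i=3: a_3=2, p_3 = 2*19 + 10 = 48, q_3 = 2*2 + 1 = 5.
  i=4: a_4=4, p_4 = 4*48 + 19 = 211, q_4 = 4*5 + 2 = 22.
  i=5: a_5=2, p_5 = 2*211 + 48 = 470, q_5 = 2*22 + 5 = 49.
  i=6: a_6=1, p_6 = 1*470 + 211 = 681, q_6 = 1*49 + 22 = 71.
  i=7: a_7=1, p_7 = 1*681 + 470 = 1151, q_7 = 1*71 + 49 = 120.
Check: 1151^2 - 92*120^2 = 1324801 - 1324800 = 1, so (x, y) = (1151, 120) solves the equation, and by the theorem it is the least positive solution.

(x, y) = (1151, 120)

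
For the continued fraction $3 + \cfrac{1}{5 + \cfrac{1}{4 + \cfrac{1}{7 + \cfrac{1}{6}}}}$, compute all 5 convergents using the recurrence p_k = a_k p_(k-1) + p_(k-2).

3/1, 16/5, 67/21, 485/152, 2977/933

Using the convergent recurrence p_i = a_i*p_{i-1} + p_{i-2}, q_i = a_i*q_{i-1} + q_{i-2} with p_{-2}=0, p_{-1}=1, q_{-2}=1, q_{-1}=0:
  i=0: a_0=3, p_0 = 3*1 + 0 = 3, q_0 = 3*0 + 1 = 1.
  i=1: a_1=5, p_1 = 5*3 + 1 = 16, q_1 = 5*1 + 0 = 5.
  i=2: a_2=4, p_2 = 4*16 + 3 = 67, q_2 = 4*5 + 1 = 21.
  i=3: a_3=7, p_3 = 7*67 + 16 = 485, q_3 = 7*21 + 5 = 152.
  i=4: a_4=6, p_4 = 6*485 + 67 = 2977, q_4 = 6*152 + 21 = 933.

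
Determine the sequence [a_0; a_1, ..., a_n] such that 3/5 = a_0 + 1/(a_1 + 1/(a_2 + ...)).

[0; 1, 1, 2]

Run the Euclidean algorithm on 3 and 5; the successive quotients are the partial quotients a_0, a_1, ... (each step inverts the fractional part left over by the previous one):
  3 = 0*5 + 3, so a_0 = 0.
  5 = 1*3 + 2, so a_1 = 1.
  3 = 1*2 + 1, so a_2 = 1.
  2 = 2*1 + 0, so a_3 = 2.
The remainder reaches 0 after 4 divisions, so the expansion has 4 partial quotients, read off in order.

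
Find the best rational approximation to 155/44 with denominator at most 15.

53/15

Expand x = 155/44 as a continued fraction with the Euclidean algorithm:
  155 = 3*44 + 23, so a_0 = 3.
  44 = 1*23 + 21, so a_1 = 1.
  23 = 1*21 + 2, so a_2 = 1.
  21 = 10*2 + 1, so a_3 = 10.
  2 = 2*1 + 0, so a_4 = 2.
so x = [3; 1, 1, 10, 2].
Convergents (p_i = a_i*p_{i-1} + p_{i-2}, q_i = a_i*q_{i-1} + q_{i-2} with p_{-2}=0, p_{-1}=1, q_{-2}=1, q_{-1}=0), until the denominator exceeds 15:
  i=0: a_0=3, p_0 = 3*1 + 0 = 3, q_0 = 3*0 + 1 = 1.
  i=1: a_1=1, p_1 = 1*3 + 1 = 4, q_1 = 1*1 + 0 = 1.
  i=2: a_2=1, p_2 = 1*4 + 3 = 7, q_2 = 1*1 + 1 = 2.
  i=3: a_3=10, p_3 = 10*7 + 4 = 74, q_3 = 10*2 + 1 = 21.
q_3 = 21 > 15, so the last convergent with denominator <= 15 is p_2/q_2 = 7/2.
The closest fraction with denominator <= 15 is either p_2/q_2 or the intermediate fraction (k*p_2 + p_1)/(k*q_2 + q_1) with the largest k >= 1 whose denominator stays <= 15; these approach x as k grows, and every other convergent or intermediate fraction in range is farther away.
Largest k: floor((15 - q_1)/q_2) = floor((15 - 1)/2) = 7.
That gives (7*7 + 4)/(7*2 + 1) = 53/15.
Compare the errors: |x - 7/2| = |155*2 - 7*44|/(44*2) = 2/88, and |x - 53/15| = |155*15 - 53*44|/(44*15) = 7/660.
Cross-multiplying, 7*88 = 616 < 1320 = 2*660, so 7/660 is smaller: the intermediate fraction 53/15 is closer to x than 7/2.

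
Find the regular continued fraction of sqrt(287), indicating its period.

Write x_i = (sqrt(287) + m_i)/d_i with (m_0, d_0) = (0, 1). a_0 = floor(sqrt(287)) = 16, since 16^2 = 256 <= 287 < 289 = 17^2.
Iterate m_{i+1} = d_i*a_i - m_i, d_{i+1} = (287 - m_{i+1}^2)/d_i, a_{i+1} = floor((a_0 + m_{i+1})/d_{i+1}):
  m_1 = 1*16 - 0 = 16, d_1 = (287 - 16^2)/1 = 31/1 = 31, a_1 = floor((16 + 16)/31) = 1.
  m_2 = 31*1 - 16 = 15, d_2 = (287 - 15^2)/31 = 62/31 = 2, a_2 = floor((16 + 15)/2) = 15.
  m_3 = 2*15 - 15 = 15, d_3 = (287 - 15^2)/2 = 62/2 = 31, a_3 = floor((16 + 15)/31) = 1.
  m_4 = 31*1 - 15 = 16, d_4 = (287 - 16^2)/31 = 31/31 = 1, a_4 = floor((16 + 16)/1) = 32.
  m_5 = 1*32 - 16 = 16, d_5 = (287 - 16^2)/1 = 31/1 = 31: (m_5, d_5) = (m_1, d_1) = (16, 31), so from here the quotients repeat a_1, ..., a_4; the period length is 4.
Hence the expansion of sqrt(287) is a_0 = 16 followed by the repeating block 1, 15, 1, 32 (period 4).

[16; (1, 15, 1, 32)]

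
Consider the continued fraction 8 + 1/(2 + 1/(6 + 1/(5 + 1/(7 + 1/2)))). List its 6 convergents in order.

Using the convergent recurrence p_i = a_i*p_{i-1} + p_{i-2}, q_i = a_i*q_{i-1} + q_{i-2} with p_{-2}=0, p_{-1}=1, q_{-2}=1, q_{-1}=0:
  i=0: a_0=8, p_0 = 8*1 + 0 = 8, q_0 = 8*0 + 1 = 1.
  i=1: a_1=2, p_1 = 2*8 + 1 = 17, q_1 = 2*1 + 0 = 2.
  i=2: a_2=6, p_2 = 6*17 + 8 = 110, q_2 = 6*2 + 1 = 13.
  i=3: a_3=5, p_3 = 5*110 + 17 = 567, q_3 = 5*13 + 2 = 67.
  i=4: a_4=7, p_4 = 7*567 + 110 = 4079, q_4 = 7*67 + 13 = 482.
  i=5: a_5=2, p_5 = 2*4079 + 567 = 8725, q_5 = 2*482 + 67 = 1031.

8/1, 17/2, 110/13, 567/67, 4079/482, 8725/1031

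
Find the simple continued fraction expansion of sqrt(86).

[9; (3, 1, 1, 1, 8, 1, 1, 1, 3, 18)]

Write x_i = (sqrt(86) + m_i)/d_i with (m_0, d_0) = (0, 1). a_0 = floor(sqrt(86)) = 9, since 9^2 = 81 <= 86 < 100 = 10^2.
Iterate m_{i+1} = d_i*a_i - m_i, d_{i+1} = (86 - m_{i+1}^2)/d_i, a_{i+1} = floor((a_0 + m_{i+1})/d_{i+1}):
  m_1 = 1*9 - 0 = 9, d_1 = (86 - 9^2)/1 = 5/1 = 5, a_1 = floor((9 + 9)/5) = 3.
  m_2 = 5*3 - 9 = 6, d_2 = (86 - 6^2)/5 = 50/5 = 10, a_2 = floor((9 + 6)/10) = 1.
  m_3 = 10*1 - 6 = 4, d_3 = (86 - 4^2)/10 = 70/10 = 7, a_3 = floor((9 + 4)/7) = 1.
  m_4 = 7*1 - 4 = 3, d_4 = (86 - 3^2)/7 = 77/7 = 11, a_4 = floor((9 + 3)/11) = 1.
  m_5 = 11*1 - 3 = 8, d_5 = (86 - 8^2)/11 = 22/11 = 2, a_5 = floor((9 + 8)/2) = 8.
  m_6 = 2*8 - 8 = 8, d_6 = (86 - 8^2)/2 = 22/2 = 11, a_6 = floor((9 + 8)/11) = 1.
  m_7 = 11*1 - 8 = 3, d_7 = (86 - 3^2)/11 = 77/11 = 7, a_7 = floor((9 + 3)/7) = 1.
  m_8 = 7*1 - 3 = 4, d_8 = (86 - 4^2)/7 = 70/7 = 10, a_8 = floor((9 + 4)/10) = 1.
  m_9 = 10*1 - 4 = 6, d_9 = (86 - 6^2)/10 = 50/10 = 5, a_9 = floor((9 + 6)/5) = 3.
  m_10 = 5*3 - 6 = 9, d_10 = (86 - 9^2)/5 = 5/5 = 1, a_10 = floor((9 + 9)/1) = 18.
  m_11 = 1*18 - 9 = 9, d_11 = (86 - 9^2)/1 = 5/1 = 5: (m_11, d_11) = (m_1, d_1) = (9, 5), so from here the quotients repeat a_1, ..., a_10; the period length is 10.
Hence the expansion of sqrt(86) is a_0 = 9 followed by the repeating block 3, 1, 1, 1, 8, 1, 1, 1, 3, 18 (period 10).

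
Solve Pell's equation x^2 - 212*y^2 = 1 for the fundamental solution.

First expand sqrt(212) as a continued fraction. With x_i = (sqrt(212) + m_i)/d_i and (m_0, d_0) = (0, 1): a_0 = floor(sqrt(212)) = 14, since 14^2 = 196 <= 212 < 225 = 15^2.
Iterate m_{i+1} = d_i*a_i - m_i, d_{i+1} = (212 - m_{i+1}^2)/d_i, a_{i+1} = floor((a_0 + m_{i+1})/d_{i+1}):
  m_1 = 1*14 - 0 = 14, d_1 = (212 - 14^2)/1 = 16/1 = 16, a_1 = floor((14 + 14)/16) = 1.
  m_2 = 16*1 - 14 = 2, d_2 = (212 - 2^2)/16 = 208/16 = 13, a_2 = floor((14 + 2)/13) = 1.
  m_3 = 13*1 - 2 = 11, d_3 = (212 - 11^2)/13 = 91/13 = 7, a_3 = floor((14 + 11)/7) = 3.
  m_4 = 7*3 - 11 = 10, d_4 = (212 - 10^2)/7 = 112/7 = 16, a_4 = floor((14 + 10)/16) = 1.
  m_5 = 16*1 - 10 = 6, d_5 = (212 - 6^2)/16 = 176/16 = 11, a_5 = floor((14 + 6)/11) = 1.
  m_6 = 11*1 - 6 = 5, d_6 = (212 - 5^2)/11 = 187/11 = 17, a_6 = floor((14 + 5)/17) = 1.
  m_7 = 17*1 - 5 = 12, d_7 = (212 - 12^2)/17 = 68/17 = 4, a_7 = floor((14 + 12)/4) = 6.
  m_8 = 4*6 - 12 = 12, d_8 = (212 - 12^2)/4 = 68/4 = 17, a_8 = floor((14 + 12)/17) = 1.
  m_9 = 17*1 - 12 = 5, d_9 = (212 - 5^2)/17 = 187/17 = 11, a_9 = floor((14 + 5)/11) = 1.
  m_10 = 11*1 - 5 = 6, d_10 = (212 - 6^2)/11 = 176/11 = 16, a_10 = floor((14 + 6)/16) = 1.
  m_11 = 16*1 - 6 = 10, d_11 = (212 - 10^2)/16 = 112/16 = 7, a_11 = floor((14 + 10)/7) = 3.
  m_12 = 7*3 - 10 = 11, d_12 = (212 - 11^2)/7 = 91/7 = 13, a_12 = floor((14 + 11)/13) = 1.
  m_13 = 13*1 - 11 = 2, d_13 = (212 - 2^2)/13 = 208/13 = 16, a_13 = floor((14 + 2)/16) = 1.
  m_14 = 16*1 - 2 = 14, d_14 = (212 - 14^2)/16 = 16/16 = 1, a_14 = floor((14 + 14)/1) = 28.
  m_15 = 1*28 - 14 = 14, d_15 = (212 - 14^2)/1 = 16/1 = 16: (m_15, d_15) = (m_1, d_1) = (14, 16), so from here the quotients repeat a_1, ..., a_14; the period length is 14.
So sqrt(212) = [14; (1, 1, 3, 1, 1, 1, 6, 1, 1, 1, 3, 1, 1, 28)] with period length k = 14.
k is even, so the fundamental solution of x^2 - 212y^2 = 1 is (p_{k-1}, q_{k-1}) = (p_13, q_13); compute convergents through index 13.
Convergents (p_i = a_i*p_{i-1} + p_{i-2}, q_i = a_i*q_{i-1} + q_{i-2} with p_{-2}=0, p_{-1}=1, q_{-2}=1, q_{-1}=0):
  i=0: a_0=14, p_0 = 14*1 + 0 = 14, q_0 = 14*0 + 1 = 1.
  i=1: a_1=1, p_1 = 1*14 + 1 = 15, q_1 = 1*1 + 0 = 1.
  i=2: a_2=1, p_2 = 1*15 + 14 = 29, q_2 = 1*1 + 1 = 2.
  i=3: a_3=3, p_3 = 3*29 + 15 = 102, q_3 = 3*2 + 1 = 7.
  i=4: a_4=1, p_4 = 1*102 + 29 = 131, q_4 = 1*7 + 2 = 9.
  i=5: a_5=1, p_5 = 1*131 + 102 = 233, q_5 = 1*9 + 7 = 16.
  i=6: a_6=1, p_6 = 1*233 + 131 = 364, q_6 = 1*16 + 9 = 25.
  i=7: a_7=6, p_7 = 6*364 + 233 = 2417, q_7 = 6*25 + 16 = 166.
  i=8: a_8=1, p_8 = 1*2417 + 364 = 2781, q_8 = 1*166 + 25 = 191.
  i=9: a_9=1, p_9 = 1*2781 + 2417 = 5198, q_9 = 1*191 + 166 = 357.
  i=10: a_10=1, p_10 = 1*5198 + 2781 = 7979, q_10 = 1*357 + 191 = 548.
  i=11: a_11=3, p_11 = 3*7979 + 5198 = 29135, q_11 = 3*548 + 357 = 2001.
  i=12: a_12=1, p_12 = 1*29135 + 7979 = 37114, q_12 = 1*2001 + 548 = 2549.
  i=13: a_13=1, p_13 = 1*37114 + 29135 = 66249, q_13 = 1*2549 + 2001 = 4550.
Check: 66249^2 - 212*4550^2 = 4388930001 - 4388930000 = 1, so (x, y) = (66249, 4550) solves the equation, and by the theorem it is the least positive solution.

(x, y) = (66249, 4550)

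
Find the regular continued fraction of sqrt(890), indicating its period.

Write x_i = (sqrt(890) + m_i)/d_i with (m_0, d_0) = (0, 1). a_0 = floor(sqrt(890)) = 29, since 29^2 = 841 <= 890 < 900 = 30^2.
Iterate m_{i+1} = d_i*a_i - m_i, d_{i+1} = (890 - m_{i+1}^2)/d_i, a_{i+1} = floor((a_0 + m_{i+1})/d_{i+1}):
  m_1 = 1*29 - 0 = 29, d_1 = (890 - 29^2)/1 = 49/1 = 49, a_1 = floor((29 + 29)/49) = 1.
  m_2 = 49*1 - 29 = 20, d_2 = (890 - 20^2)/49 = 490/49 = 10, a_2 = floor((29 + 20)/10) = 4.
  m_3 = 10*4 - 20 = 20, d_3 = (890 - 20^2)/10 = 490/10 = 49, a_3 = floor((29 + 20)/49) = 1.
  m_4 = 49*1 - 20 = 29, d_4 = (890 - 29^2)/49 = 49/49 = 1, a_4 = floor((29 + 29)/1) = 58.
  m_5 = 1*58 - 29 = 29, d_5 = (890 - 29^2)/1 = 49/1 = 49: (m_5, d_5) = (m_1, d_1) = (29, 49), so from here the quotients repeat a_1, ..., a_4; the period length is 4.
Hence the expansion of sqrt(890) is a_0 = 29 followed by the repeating block 1, 4, 1, 58 (period 4).

[29; (1, 4, 1, 58)]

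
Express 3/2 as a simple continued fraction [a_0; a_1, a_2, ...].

Run the Euclidean algorithm on 3 and 2; the successive quotients are the partial quotients a_0, a_1, ... (each step inverts the fractional part left over by the previous one):
  3 = 1*2 + 1, so a_0 = 1.
  2 = 2*1 + 0, so a_1 = 2.
The remainder reaches 0 after 2 divisions, so the expansion has 2 partial quotients, read off in order.

[1; 2]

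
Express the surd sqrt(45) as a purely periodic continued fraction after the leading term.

[6; (1, 2, 2, 2, 1, 12)]

Write x_i = (sqrt(45) + m_i)/d_i with (m_0, d_0) = (0, 1). a_0 = floor(sqrt(45)) = 6, since 6^2 = 36 <= 45 < 49 = 7^2.
Iterate m_{i+1} = d_i*a_i - m_i, d_{i+1} = (45 - m_{i+1}^2)/d_i, a_{i+1} = floor((a_0 + m_{i+1})/d_{i+1}):
  m_1 = 1*6 - 0 = 6, d_1 = (45 - 6^2)/1 = 9/1 = 9, a_1 = floor((6 + 6)/9) = 1.
  m_2 = 9*1 - 6 = 3, d_2 = (45 - 3^2)/9 = 36/9 = 4, a_2 = floor((6 + 3)/4) = 2.
  m_3 = 4*2 - 3 = 5, d_3 = (45 - 5^2)/4 = 20/4 = 5, a_3 = floor((6 + 5)/5) = 2.
  m_4 = 5*2 - 5 = 5, d_4 = (45 - 5^2)/5 = 20/5 = 4, a_4 = floor((6 + 5)/4) = 2.
  m_5 = 4*2 - 5 = 3, d_5 = (45 - 3^2)/4 = 36/4 = 9, a_5 = floor((6 + 3)/9) = 1.
  m_6 = 9*1 - 3 = 6, d_6 = (45 - 6^2)/9 = 9/9 = 1, a_6 = floor((6 + 6)/1) = 12.
  m_7 = 1*12 - 6 = 6, d_7 = (45 - 6^2)/1 = 9/1 = 9: (m_7, d_7) = (m_1, d_1) = (6, 9), so from here the quotients repeat a_1, ..., a_6; the period length is 6.
Hence the expansion of sqrt(45) is a_0 = 6 followed by the repeating block 1, 2, 2, 2, 1, 12 (period 6).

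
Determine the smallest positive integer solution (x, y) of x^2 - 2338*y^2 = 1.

(x, y) = (675683, 13974)

First expand sqrt(2338) as a continued fraction. With x_i = (sqrt(2338) + m_i)/d_i and (m_0, d_0) = (0, 1): a_0 = floor(sqrt(2338)) = 48, since 48^2 = 2304 <= 2338 < 2401 = 49^2.
Iterate m_{i+1} = d_i*a_i - m_i, d_{i+1} = (2338 - m_{i+1}^2)/d_i, a_{i+1} = floor((a_0 + m_{i+1})/d_{i+1}):
  m_1 = 1*48 - 0 = 48, d_1 = (2338 - 48^2)/1 = 34/1 = 34, a_1 = floor((48 + 48)/34) = 2.
  m_2 = 34*2 - 48 = 20, d_2 = (2338 - 20^2)/34 = 1938/34 = 57, a_2 = floor((48 + 20)/57) = 1.
  m_3 = 57*1 - 20 = 37, d_3 = (2338 - 37^2)/57 = 969/57 = 17, a_3 = floor((48 + 37)/17) = 5.
  m_4 = 17*5 - 37 = 48, d_4 = (2338 - 48^2)/17 = 34/17 = 2, a_4 = floor((48 + 48)/2) = 48.
  m_5 = 2*48 - 48 = 48, d_5 = (2338 - 48^2)/2 = 34/2 = 17, a_5 = floor((48 + 48)/17) = 5.
  m_6 = 17*5 - 48 = 37, d_6 = (2338 - 37^2)/17 = 969/17 = 57, a_6 = floor((48 + 37)/57) = 1.
  m_7 = 57*1 - 37 = 20, d_7 = (2338 - 20^2)/57 = 1938/57 = 34, a_7 = floor((48 + 20)/34) = 2.
  m_8 = 34*2 - 20 = 48, d_8 = (2338 - 48^2)/34 = 34/34 = 1, a_8 = floor((48 + 48)/1) = 96.
  m_9 = 1*96 - 48 = 48, d_9 = (2338 - 48^2)/1 = 34/1 = 34: (m_9, d_9) = (m_1, d_1) = (48, 34), so from here the quotients repeat a_1, ..., a_8; the period length is 8.
So sqrt(2338) = [48; (2, 1, 5, 48, 5, 1, 2, 96)] with period length k = 8.
k is even, so the fundamental solution of x^2 - 2338y^2 = 1 is (p_{k-1}, q_{k-1}) = (p_7, q_7); compute convergents through index 7.
Convergents (p_i = a_i*p_{i-1} + p_{i-2}, q_i = a_i*q_{i-1} + q_{i-2} with p_{-2}=0, p_{-1}=1, q_{-2}=1, q_{-1}=0):
  i=0: a_0=48, p_0 = 48*1 + 0 = 48, q_0 = 48*0 + 1 = 1.
  i=1: a_1=2, p_1 = 2*48 + 1 = 97, q_1 = 2*1 + 0 = 2.
  i=2: a_2=1, p_2 = 1*97 + 48 = 145, q_2 = 1*2 + 1 = 3.
  i=3: a_3=5, p_3 = 5*145 + 97 = 822, q_3 = 5*3 + 2 = 17.
  i=4: a_4=48, p_4 = 48*822 + 145 = 39601, q_4 = 48*17 + 3 = 819.
  i=5: a_5=5, p_5 = 5*39601 + 822 = 198827, q_5 = 5*819 + 17 = 4112.
  i=6: a_6=1, p_6 = 1*198827 + 39601 = 238428, q_6 = 1*4112 + 819 = 4931.
  i=7: a_7=2, p_7 = 2*238428 + 198827 = 675683, q_7 = 2*4931 + 4112 = 13974.
Check: 675683^2 - 2338*13974^2 = 456547516489 - 456547516488 = 1, so (x, y) = (675683, 13974) solves the equation, and by the theorem it is the least positive solution.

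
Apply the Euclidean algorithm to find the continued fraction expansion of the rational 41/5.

[8; 5]

Run the Euclidean algorithm on 41 and 5; the successive quotients are the partial quotients a_0, a_1, ... (each step inverts the fractional part left over by the previous one):
  41 = 8*5 + 1, so a_0 = 8.
  5 = 5*1 + 0, so a_1 = 5.
The remainder reaches 0 after 2 divisions, so the expansion has 2 partial quotients, read off in order.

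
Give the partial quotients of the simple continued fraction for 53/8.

[6; 1, 1, 1, 2]

Run the Euclidean algorithm on 53 and 8; the successive quotients are the partial quotients a_0, a_1, ... (each step inverts the fractional part left over by the previous one):
  53 = 6*8 + 5, so a_0 = 6.
  8 = 1*5 + 3, so a_1 = 1.
  5 = 1*3 + 2, so a_2 = 1.
  3 = 1*2 + 1, so a_3 = 1.
  2 = 2*1 + 0, so a_4 = 2.
The remainder reaches 0 after 5 divisions, so the expansion has 5 partial quotients, read off in order.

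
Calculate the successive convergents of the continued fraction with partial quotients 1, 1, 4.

1/1, 2/1, 9/5

Using the convergent recurrence p_i = a_i*p_{i-1} + p_{i-2}, q_i = a_i*q_{i-1} + q_{i-2} with p_{-2}=0, p_{-1}=1, q_{-2}=1, q_{-1}=0:
  i=0: a_0=1, p_0 = 1*1 + 0 = 1, q_0 = 1*0 + 1 = 1.
  i=1: a_1=1, p_1 = 1*1 + 1 = 2, q_1 = 1*1 + 0 = 1.
  i=2: a_2=4, p_2 = 4*2 + 1 = 9, q_2 = 4*1 + 1 = 5.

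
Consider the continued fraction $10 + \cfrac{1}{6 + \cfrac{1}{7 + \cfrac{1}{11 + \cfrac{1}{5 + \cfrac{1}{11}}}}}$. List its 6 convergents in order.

Using the convergent recurrence p_i = a_i*p_{i-1} + p_{i-2}, q_i = a_i*q_{i-1} + q_{i-2} with p_{-2}=0, p_{-1}=1, q_{-2}=1, q_{-1}=0:
  i=0: a_0=10, p_0 = 10*1 + 0 = 10, q_0 = 10*0 + 1 = 1.
  i=1: a_1=6, p_1 = 6*10 + 1 = 61, q_1 = 6*1 + 0 = 6.
  i=2: a_2=7, p_2 = 7*61 + 10 = 437, q_2 = 7*6 + 1 = 43.
  i=3: a_3=11, p_3 = 11*437 + 61 = 4868, q_3 = 11*43 + 6 = 479.
  i=4: a_4=5, p_4 = 5*4868 + 437 = 24777, q_4 = 5*479 + 43 = 2438.
  i=5: a_5=11, p_5 = 11*24777 + 4868 = 277415, q_5 = 11*2438 + 479 = 27297.

10/1, 61/6, 437/43, 4868/479, 24777/2438, 277415/27297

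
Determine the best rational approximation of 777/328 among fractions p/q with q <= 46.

Expand x = 777/328 as a continued fraction with the Euclidean algorithm:
  777 = 2*328 + 121, so a_0 = 2.
  328 = 2*121 + 86, so a_1 = 2.
  121 = 1*86 + 35, so a_2 = 1.
  86 = 2*35 + 16, so a_3 = 2.
  35 = 2*16 + 3, so a_4 = 2.
  16 = 5*3 + 1, so a_5 = 5.
  3 = 3*1 + 0, so a_6 = 3.
so x = [2; 2, 1, 2, 2, 5, 3].
Convergents (p_i = a_i*p_{i-1} + p_{i-2}, q_i = a_i*q_{i-1} + q_{i-2} with p_{-2}=0, p_{-1}=1, q_{-2}=1, q_{-1}=0), until the denominator exceeds 46:
  i=0: a_0=2, p_0 = 2*1 + 0 = 2, q_0 = 2*0 + 1 = 1.
  i=1: a_1=2, p_1 = 2*2 + 1 = 5, q_1 = 2*1 + 0 = 2.
  i=2: a_2=1, p_2 = 1*5 + 2 = 7, q_2 = 1*2 + 1 = 3.
  i=3: a_3=2, p_3 = 2*7 + 5 = 19, q_3 = 2*3 + 2 = 8.
  i=4: a_4=2, p_4 = 2*19 + 7 = 45, q_4 = 2*8 + 3 = 19.
  i=5: a_5=5, p_5 = 5*45 + 19 = 244, q_5 = 5*19 + 8 = 103.
q_5 = 103 > 46, so the last convergent with denominator <= 46 is p_4/q_4 = 45/19.
The closest fraction with denominator <= 46 is either p_4/q_4 or the intermediate fraction (k*p_4 + p_3)/(k*q_4 + q_3) with the largest k >= 1 whose denominator stays <= 46; these approach x as k grows, and every other convergent or intermediate fraction in range is farther away.
Largest k: floor((46 - q_3)/q_4) = floor((46 - 8)/19) = 2.
That gives (2*45 + 19)/(2*19 + 8) = 109/46.
Compare the errors: |x - 45/19| = |777*19 - 45*328|/(328*19) = 3/6232, and |x - 109/46| = |777*46 - 109*328|/(328*46) = 10/15088.
Cross-multiplying, 3*15088 = 45264 < 62320 = 10*6232, so 3/6232 is smaller: the convergent 45/19 is closer to x than 109/46.

45/19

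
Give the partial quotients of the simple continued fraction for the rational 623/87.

[7; 6, 4, 1, 2]

Run the Euclidean algorithm on 623 and 87; the successive quotients are the partial quotients a_0, a_1, ... (each step inverts the fractional part left over by the previous one):
  623 = 7*87 + 14, so a_0 = 7.
  87 = 6*14 + 3, so a_1 = 6.
  14 = 4*3 + 2, so a_2 = 4.
  3 = 1*2 + 1, so a_3 = 1.
  2 = 2*1 + 0, so a_4 = 2.
The remainder reaches 0 after 5 divisions, so the expansion has 5 partial quotients, read off in order.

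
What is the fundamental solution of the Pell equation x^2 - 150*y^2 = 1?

First expand sqrt(150) as a continued fraction. With x_i = (sqrt(150) + m_i)/d_i and (m_0, d_0) = (0, 1): a_0 = floor(sqrt(150)) = 12, since 12^2 = 144 <= 150 < 169 = 13^2.
Iterate m_{i+1} = d_i*a_i - m_i, d_{i+1} = (150 - m_{i+1}^2)/d_i, a_{i+1} = floor((a_0 + m_{i+1})/d_{i+1}):
  m_1 = 1*12 - 0 = 12, d_1 = (150 - 12^2)/1 = 6/1 = 6, a_1 = floor((12 + 12)/6) = 4.
  m_2 = 6*4 - 12 = 12, d_2 = (150 - 12^2)/6 = 6/6 = 1, a_2 = floor((12 + 12)/1) = 24.
  m_3 = 1*24 - 12 = 12, d_3 = (150 - 12^2)/1 = 6/1 = 6: (m_3, d_3) = (m_1, d_1) = (12, 6), so from here the quotients repeat a_1, a_2; the period length is 2.
So sqrt(150) = [12; (4, 24)] with period length k = 2.
k is even, so the fundamental solution of x^2 - 150y^2 = 1 is (p_{k-1}, q_{k-1}) = (p_1, q_1); compute convergents through index 1.
Convergents (p_i = a_i*p_{i-1} + p_{i-2}, q_i = a_i*q_{i-1} + q_{i-2} with p_{-2}=0, p_{-1}=1, q_{-2}=1, q_{-1}=0):
  i=0: a_0=12, p_0 = 12*1 + 0 = 12, q_0 = 12*0 + 1 = 1.
  i=1: a_1=4, p_1 = 4*12 + 1 = 49, q_1 = 4*1 + 0 = 4.
Check: 49^2 - 150*4^2 = 2401 - 2400 = 1, so (x, y) = (49, 4) solves the equation, and by the theorem it is the least positive solution.

(x, y) = (49, 4)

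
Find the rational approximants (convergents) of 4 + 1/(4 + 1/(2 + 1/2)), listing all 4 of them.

4/1, 17/4, 38/9, 93/22

Using the convergent recurrence p_i = a_i*p_{i-1} + p_{i-2}, q_i = a_i*q_{i-1} + q_{i-2} with p_{-2}=0, p_{-1}=1, q_{-2}=1, q_{-1}=0:
  i=0: a_0=4, p_0 = 4*1 + 0 = 4, q_0 = 4*0 + 1 = 1.
  i=1: a_1=4, p_1 = 4*4 + 1 = 17, q_1 = 4*1 + 0 = 4.
  i=2: a_2=2, p_2 = 2*17 + 4 = 38, q_2 = 2*4 + 1 = 9.
  i=3: a_3=2, p_3 = 2*38 + 17 = 93, q_3 = 2*9 + 4 = 22.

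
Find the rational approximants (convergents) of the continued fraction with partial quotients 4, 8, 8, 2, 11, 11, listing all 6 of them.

Using the convergent recurrence p_i = a_i*p_{i-1} + p_{i-2}, q_i = a_i*q_{i-1} + q_{i-2} with p_{-2}=0, p_{-1}=1, q_{-2}=1, q_{-1}=0:
  i=0: a_0=4, p_0 = 4*1 + 0 = 4, q_0 = 4*0 + 1 = 1.
  i=1: a_1=8, p_1 = 8*4 + 1 = 33, q_1 = 8*1 + 0 = 8.
  i=2: a_2=8, p_2 = 8*33 + 4 = 268, q_2 = 8*8 + 1 = 65.
  i=3: a_3=2, p_3 = 2*268 + 33 = 569, q_3 = 2*65 + 8 = 138.
  i=4: a_4=11, p_4 = 11*569 + 268 = 6527, q_4 = 11*138 + 65 = 1583.
  i=5: a_5=11, p_5 = 11*6527 + 569 = 72366, q_5 = 11*1583 + 138 = 17551.

4/1, 33/8, 268/65, 569/138, 6527/1583, 72366/17551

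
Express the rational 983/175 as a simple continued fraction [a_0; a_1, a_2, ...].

Run the Euclidean algorithm on 983 and 175; the successive quotients are the partial quotients a_0, a_1, ... (each step inverts the fractional part left over by the previous one):
  983 = 5*175 + 108, so a_0 = 5.
  175 = 1*108 + 67, so a_1 = 1.
  108 = 1*67 + 41, so a_2 = 1.
  67 = 1*41 + 26, so a_3 = 1.
  41 = 1*26 + 15, so a_4 = 1.
  26 = 1*15 + 11, so a_5 = 1.
  15 = 1*11 + 4, so a_6 = 1.
  11 = 2*4 + 3, so a_7 = 2.
  4 = 1*3 + 1, so a_8 = 1.
  3 = 3*1 + 0, so a_9 = 3.
The remainder reaches 0 after 10 divisions, so the expansion has 10 partial quotients, read off in order.

[5; 1, 1, 1, 1, 1, 1, 2, 1, 3]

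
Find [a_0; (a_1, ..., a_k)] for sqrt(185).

[13; (1, 1, 1, 1, 26)]

Write x_i = (sqrt(185) + m_i)/d_i with (m_0, d_0) = (0, 1). a_0 = floor(sqrt(185)) = 13, since 13^2 = 169 <= 185 < 196 = 14^2.
Iterate m_{i+1} = d_i*a_i - m_i, d_{i+1} = (185 - m_{i+1}^2)/d_i, a_{i+1} = floor((a_0 + m_{i+1})/d_{i+1}):
  m_1 = 1*13 - 0 = 13, d_1 = (185 - 13^2)/1 = 16/1 = 16, a_1 = floor((13 + 13)/16) = 1.
  m_2 = 16*1 - 13 = 3, d_2 = (185 - 3^2)/16 = 176/16 = 11, a_2 = floor((13 + 3)/11) = 1.
  m_3 = 11*1 - 3 = 8, d_3 = (185 - 8^2)/11 = 121/11 = 11, a_3 = floor((13 + 8)/11) = 1.
  m_4 = 11*1 - 8 = 3, d_4 = (185 - 3^2)/11 = 176/11 = 16, a_4 = floor((13 + 3)/16) = 1.
  m_5 = 16*1 - 3 = 13, d_5 = (185 - 13^2)/16 = 16/16 = 1, a_5 = floor((13 + 13)/1) = 26.
  m_6 = 1*26 - 13 = 13, d_6 = (185 - 13^2)/1 = 16/1 = 16: (m_6, d_6) = (m_1, d_1) = (13, 16), so from here the quotients repeat a_1, ..., a_5; the period length is 5.
Hence the expansion of sqrt(185) is a_0 = 13 followed by the repeating block 1, 1, 1, 1, 26 (period 5).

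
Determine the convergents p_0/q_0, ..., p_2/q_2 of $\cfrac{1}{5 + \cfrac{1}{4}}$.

Using the convergent recurrence p_i = a_i*p_{i-1} + p_{i-2}, q_i = a_i*q_{i-1} + q_{i-2} with p_{-2}=0, p_{-1}=1, q_{-2}=1, q_{-1}=0:
  i=0: a_0=0, p_0 = 0*1 + 0 = 0, q_0 = 0*0 + 1 = 1.
  i=1: a_1=5, p_1 = 5*0 + 1 = 1, q_1 = 5*1 + 0 = 5.
  i=2: a_2=4, p_2 = 4*1 + 0 = 4, q_2 = 4*5 + 1 = 21.

0/1, 1/5, 4/21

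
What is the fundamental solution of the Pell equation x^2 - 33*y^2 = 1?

First expand sqrt(33) as a continued fraction. With x_i = (sqrt(33) + m_i)/d_i and (m_0, d_0) = (0, 1): a_0 = floor(sqrt(33)) = 5, since 5^2 = 25 <= 33 < 36 = 6^2.
Iterate m_{i+1} = d_i*a_i - m_i, d_{i+1} = (33 - m_{i+1}^2)/d_i, a_{i+1} = floor((a_0 + m_{i+1})/d_{i+1}):
  m_1 = 1*5 - 0 = 5, d_1 = (33 - 5^2)/1 = 8/1 = 8, a_1 = floor((5 + 5)/8) = 1.
  m_2 = 8*1 - 5 = 3, d_2 = (33 - 3^2)/8 = 24/8 = 3, a_2 = floor((5 + 3)/3) = 2.
  m_3 = 3*2 - 3 = 3, d_3 = (33 - 3^2)/3 = 24/3 = 8, a_3 = floor((5 + 3)/8) = 1.
  m_4 = 8*1 - 3 = 5, d_4 = (33 - 5^2)/8 = 8/8 = 1, a_4 = floor((5 + 5)/1) = 10.
  m_5 = 1*10 - 5 = 5, d_5 = (33 - 5^2)/1 = 8/1 = 8: (m_5, d_5) = (m_1, d_1) = (5, 8), so from here the quotients repeat a_1, ..., a_4; the period length is 4.
So sqrt(33) = [5; (1, 2, 1, 10)] with period length k = 4.
k is even, so the fundamental solution of x^2 - 33y^2 = 1 is (p_{k-1}, q_{k-1}) = (p_3, q_3); compute convergents through index 3.
Convergents (p_i = a_i*p_{i-1} + p_{i-2}, q_i = a_i*q_{i-1} + q_{i-2} with p_{-2}=0, p_{-1}=1, q_{-2}=1, q_{-1}=0):
  i=0: a_0=5, p_0 = 5*1 + 0 = 5, q_0 = 5*0 + 1 = 1.
  i=1: a_1=1, p_1 = 1*5 + 1 = 6, q_1 = 1*1 + 0 = 1.
  i=2: a_2=2, p_2 = 2*6 + 5 = 17, q_2 = 2*1 + 1 = 3.
  i=3: a_3=1, p_3 = 1*17 + 6 = 23, q_3 = 1*3 + 1 = 4.
Check: 23^2 - 33*4^2 = 529 - 528 = 1, so (x, y) = (23, 4) solves the equation, and by the theorem it is the least positive solution.

(x, y) = (23, 4)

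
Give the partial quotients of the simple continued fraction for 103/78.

Run the Euclidean algorithm on 103 and 78; the successive quotients are the partial quotients a_0, a_1, ... (each step inverts the fractional part left over by the previous one):
  103 = 1*78 + 25, so a_0 = 1.
  78 = 3*25 + 3, so a_1 = 3.
  25 = 8*3 + 1, so a_2 = 8.
  3 = 3*1 + 0, so a_3 = 3.
The remainder reaches 0 after 4 divisions, so the expansion has 4 partial quotients, read off in order.

[1; 3, 8, 3]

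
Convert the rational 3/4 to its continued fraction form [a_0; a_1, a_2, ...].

Run the Euclidean algorithm on 3 and 4; the successive quotients are the partial quotients a_0, a_1, ... (each step inverts the fractional part left over by the previous one):
  3 = 0*4 + 3, so a_0 = 0.
  4 = 1*3 + 1, so a_1 = 1.
  3 = 3*1 + 0, so a_2 = 3.
The remainder reaches 0 after 3 divisions, so the expansion has 3 partial quotients, read off in order.

[0; 1, 3]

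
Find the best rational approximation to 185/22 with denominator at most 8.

Expand x = 185/22 as a continued fraction with the Euclidean algorithm:
  185 = 8*22 + 9, so a_0 = 8.
  22 = 2*9 + 4, so a_1 = 2.
  9 = 2*4 + 1, so a_2 = 2.
  4 = 4*1 + 0, so a_3 = 4.
so x = [8; 2, 2, 4].
Convergents (p_i = a_i*p_{i-1} + p_{i-2}, q_i = a_i*q_{i-1} + q_{i-2} with p_{-2}=0, p_{-1}=1, q_{-2}=1, q_{-1}=0), until the denominator exceeds 8:
  i=0: a_0=8, p_0 = 8*1 + 0 = 8, q_0 = 8*0 + 1 = 1.
  i=1: a_1=2, p_1 = 2*8 + 1 = 17, q_1 = 2*1 + 0 = 2.
  i=2: a_2=2, p_2 = 2*17 + 8 = 42, q_2 = 2*2 + 1 = 5.
  i=3: a_3=4, p_3 = 4*42 + 17 = 185, q_3 = 4*5 + 2 = 22.
q_3 = 22 > 8, so the last convergent with denominator <= 8 is p_2/q_2 = 42/5.
The closest fraction with denominator <= 8 is either p_2/q_2 or the intermediate fraction (k*p_2 + p_1)/(k*q_2 + q_1) with the largest k >= 1 whose denominator stays <= 8; these approach x as k grows, and every other convergent or intermediate fraction in range is farther away.
Largest k: floor((8 - q_1)/q_2) = floor((8 - 2)/5) = 1.
That gives (1*42 + 17)/(1*5 + 2) = 59/7.
Compare the errors: |x - 42/5| = |185*5 - 42*22|/(22*5) = 1/110, and |x - 59/7| = |185*7 - 59*22|/(22*7) = 3/154.
Cross-multiplying, 1*154 = 154 < 330 = 3*110, so 1/110 is smaller: the convergent 42/5 is closer to x than 59/7.

42/5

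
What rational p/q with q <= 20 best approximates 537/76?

106/15

Expand x = 537/76 as a continued fraction with the Euclidean algorithm:
  537 = 7*76 + 5, so a_0 = 7.
  76 = 15*5 + 1, so a_1 = 15.
  5 = 5*1 + 0, so a_2 = 5.
so x = [7; 15, 5].
Convergents (p_i = a_i*p_{i-1} + p_{i-2}, q_i = a_i*q_{i-1} + q_{i-2} with p_{-2}=0, p_{-1}=1, q_{-2}=1, q_{-1}=0), until the denominator exceeds 20:
  i=0: a_0=7, p_0 = 7*1 + 0 = 7, q_0 = 7*0 + 1 = 1.
  i=1: a_1=15, p_1 = 15*7 + 1 = 106, q_1 = 15*1 + 0 = 15.
  i=2: a_2=5, p_2 = 5*106 + 7 = 537, q_2 = 5*15 + 1 = 76.
q_2 = 76 > 20, so the last convergent with denominator <= 20 is p_1/q_1 = 106/15.
The closest fraction with denominator <= 20 is either p_1/q_1 or the intermediate fraction (k*p_1 + p_0)/(k*q_1 + q_0) with the largest k >= 1 whose denominator stays <= 20; these approach x as k grows, and every other convergent or intermediate fraction in range is farther away.
Largest k: floor((20 - q_0)/q_1) = floor((20 - 1)/15) = 1.
That gives (1*106 + 7)/(1*15 + 1) = 113/16.
Compare the errors: |x - 106/15| = |537*15 - 106*76|/(76*15) = 1/1140, and |x - 113/16| = |537*16 - 113*76|/(76*16) = 4/1216.
Cross-multiplying, 1*1216 = 1216 < 4560 = 4*1140, so 1/1140 is smaller: the convergent 106/15 is closer to x than 113/16.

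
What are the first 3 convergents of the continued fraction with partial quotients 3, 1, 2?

Using the convergent recurrence p_i = a_i*p_{i-1} + p_{i-2}, q_i = a_i*q_{i-1} + q_{i-2} with p_{-2}=0, p_{-1}=1, q_{-2}=1, q_{-1}=0:
  i=0: a_0=3, p_0 = 3*1 + 0 = 3, q_0 = 3*0 + 1 = 1.
  i=1: a_1=1, p_1 = 1*3 + 1 = 4, q_1 = 1*1 + 0 = 1.
  i=2: a_2=2, p_2 = 2*4 + 3 = 11, q_2 = 2*1 + 1 = 3.

3/1, 4/1, 11/3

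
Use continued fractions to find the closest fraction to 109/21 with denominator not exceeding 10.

26/5

Expand x = 109/21 as a continued fraction with the Euclidean algorithm:
  109 = 5*21 + 4, so a_0 = 5.
  21 = 5*4 + 1, so a_1 = 5.
  4 = 4*1 + 0, so a_2 = 4.
so x = [5; 5, 4].
Convergents (p_i = a_i*p_{i-1} + p_{i-2}, q_i = a_i*q_{i-1} + q_{i-2} with p_{-2}=0, p_{-1}=1, q_{-2}=1, q_{-1}=0), until the denominator exceeds 10:
  i=0: a_0=5, p_0 = 5*1 + 0 = 5, q_0 = 5*0 + 1 = 1.
  i=1: a_1=5, p_1 = 5*5 + 1 = 26, q_1 = 5*1 + 0 = 5.
  i=2: a_2=4, p_2 = 4*26 + 5 = 109, q_2 = 4*5 + 1 = 21.
q_2 = 21 > 10, so the last convergent with denominator <= 10 is p_1/q_1 = 26/5.
The closest fraction with denominator <= 10 is either p_1/q_1 or the intermediate fraction (k*p_1 + p_0)/(k*q_1 + q_0) with the largest k >= 1 whose denominator stays <= 10; these approach x as k grows, and every other convergent or intermediate fraction in range is farther away.
Largest k: floor((10 - q_0)/q_1) = floor((10 - 1)/5) = 1.
That gives (1*26 + 5)/(1*5 + 1) = 31/6.
Compare the errors: |x - 26/5| = |109*5 - 26*21|/(21*5) = 1/105, and |x - 31/6| = |109*6 - 31*21|/(21*6) = 3/126.
Cross-multiplying, 1*126 = 126 < 315 = 3*105, so 1/105 is smaller: the convergent 26/5 is closer to x than 31/6.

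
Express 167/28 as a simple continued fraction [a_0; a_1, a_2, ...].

[5; 1, 27]

Run the Euclidean algorithm on 167 and 28; the successive quotients are the partial quotients a_0, a_1, ... (each step inverts the fractional part left over by the previous one):
  167 = 5*28 + 27, so a_0 = 5.
  28 = 1*27 + 1, so a_1 = 1.
  27 = 27*1 + 0, so a_2 = 27.
The remainder reaches 0 after 3 divisions, so the expansion has 3 partial quotients, read off in order.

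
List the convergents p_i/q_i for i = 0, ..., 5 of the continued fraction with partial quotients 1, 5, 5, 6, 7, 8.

Using the convergent recurrence p_i = a_i*p_{i-1} + p_{i-2}, q_i = a_i*q_{i-1} + q_{i-2} with p_{-2}=0, p_{-1}=1, q_{-2}=1, q_{-1}=0:
  i=0: a_0=1, p_0 = 1*1 + 0 = 1, q_0 = 1*0 + 1 = 1.
  i=1: a_1=5, p_1 = 5*1 + 1 = 6, q_1 = 5*1 + 0 = 5.
  i=2: a_2=5, p_2 = 5*6 + 1 = 31, q_2 = 5*5 + 1 = 26.
  i=3: a_3=6, p_3 = 6*31 + 6 = 192, q_3 = 6*26 + 5 = 161.
  i=4: a_4=7, p_4 = 7*192 + 31 = 1375, q_4 = 7*161 + 26 = 1153.
  i=5: a_5=8, p_5 = 8*1375 + 192 = 11192, q_5 = 8*1153 + 161 = 9385.

1/1, 6/5, 31/26, 192/161, 1375/1153, 11192/9385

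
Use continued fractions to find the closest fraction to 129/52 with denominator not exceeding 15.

Expand x = 129/52 as a continued fraction with the Euclidean algorithm:
  129 = 2*52 + 25, so a_0 = 2.
  52 = 2*25 + 2, so a_1 = 2.
  25 = 12*2 + 1, so a_2 = 12.
  2 = 2*1 + 0, so a_3 = 2.
so x = [2; 2, 12, 2].
Convergents (p_i = a_i*p_{i-1} + p_{i-2}, q_i = a_i*q_{i-1} + q_{i-2} with p_{-2}=0, p_{-1}=1, q_{-2}=1, q_{-1}=0), until the denominator exceeds 15:
  i=0: a_0=2, p_0 = 2*1 + 0 = 2, q_0 = 2*0 + 1 = 1.
  i=1: a_1=2, p_1 = 2*2 + 1 = 5, q_1 = 2*1 + 0 = 2.
  i=2: a_2=12, p_2 = 12*5 + 2 = 62, q_2 = 12*2 + 1 = 25.
q_2 = 25 > 15, so the last convergent with denominator <= 15 is p_1/q_1 = 5/2.
The closest fraction with denominator <= 15 is either p_1/q_1 or the intermediate fraction (k*p_1 + p_0)/(k*q_1 + q_0) with the largest k >= 1 whose denominator stays <= 15; these approach x as k grows, and every other convergent or intermediate fraction in range is farther away.
Largest k: floor((15 - q_0)/q_1) = floor((15 - 1)/2) = 7.
That gives (7*5 + 2)/(7*2 + 1) = 37/15.
Compare the errors: |x - 5/2| = |129*2 - 5*52|/(52*2) = 2/104, and |x - 37/15| = |129*15 - 37*52|/(52*15) = 11/780.
Cross-multiplying, 11*104 = 1144 < 1560 = 2*780, so 11/780 is smaller: the intermediate fraction 37/15 is closer to x than 5/2.

37/15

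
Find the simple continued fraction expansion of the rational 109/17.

[6; 2, 2, 3]

Run the Euclidean algorithm on 109 and 17; the successive quotients are the partial quotients a_0, a_1, ... (each step inverts the fractional part left over by the previous one):
  109 = 6*17 + 7, so a_0 = 6.
  17 = 2*7 + 3, so a_1 = 2.
  7 = 2*3 + 1, so a_2 = 2.
  3 = 3*1 + 0, so a_3 = 3.
The remainder reaches 0 after 4 divisions, so the expansion has 4 partial quotients, read off in order.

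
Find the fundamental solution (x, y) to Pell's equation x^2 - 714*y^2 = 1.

First expand sqrt(714) as a continued fraction. With x_i = (sqrt(714) + m_i)/d_i and (m_0, d_0) = (0, 1): a_0 = floor(sqrt(714)) = 26, since 26^2 = 676 <= 714 < 729 = 27^2.
Iterate m_{i+1} = d_i*a_i - m_i, d_{i+1} = (714 - m_{i+1}^2)/d_i, a_{i+1} = floor((a_0 + m_{i+1})/d_{i+1}):
  m_1 = 1*26 - 0 = 26, d_1 = (714 - 26^2)/1 = 38/1 = 38, a_1 = floor((26 + 26)/38) = 1.
  m_2 = 38*1 - 26 = 12, d_2 = (714 - 12^2)/38 = 570/38 = 15, a_2 = floor((26 + 12)/15) = 2.
  m_3 = 15*2 - 12 = 18, d_3 = (714 - 18^2)/15 = 390/15 = 26, a_3 = floor((26 + 18)/26) = 1.
  m_4 = 26*1 - 18 = 8, d_4 = (714 - 8^2)/26 = 650/26 = 25, a_4 = floor((26 + 8)/25) = 1.
  m_5 = 25*1 - 8 = 17, d_5 = (714 - 17^2)/25 = 425/25 = 17, a_5 = floor((26 + 17)/17) = 2.
  m_6 = 17*2 - 17 = 17, d_6 = (714 - 17^2)/17 = 425/17 = 25, a_6 = floor((26 + 17)/25) = 1.
  m_7 = 25*1 - 17 = 8, d_7 = (714 - 8^2)/25 = 650/25 = 26, a_7 = floor((26 + 8)/26) = 1.
  m_8 = 26*1 - 8 = 18, d_8 = (714 - 18^2)/26 = 390/26 = 15, a_8 = floor((26 + 18)/15) = 2.
  m_9 = 15*2 - 18 = 12, d_9 = (714 - 12^2)/15 = 570/15 = 38, a_9 = floor((26 + 12)/38) = 1.
  m_10 = 38*1 - 12 = 26, d_10 = (714 - 26^2)/38 = 38/38 = 1, a_10 = floor((26 + 26)/1) = 52.
  m_11 = 1*52 - 26 = 26, d_11 = (714 - 26^2)/1 = 38/1 = 38: (m_11, d_11) = (m_1, d_1) = (26, 38), so from here the quotients repeat a_1, ..., a_10; the period length is 10.
So sqrt(714) = [26; (1, 2, 1, 1, 2, 1, 1, 2, 1, 52)] with period length k = 10.
k is even, so the fundamental solution of x^2 - 714y^2 = 1 is (p_{k-1}, q_{k-1}) = (p_9, q_9); compute convergents through index 9.
Convergents (p_i = a_i*p_{i-1} + p_{i-2}, q_i = a_i*q_{i-1} + q_{i-2} with p_{-2}=0, p_{-1}=1, q_{-2}=1, q_{-1}=0):
  i=0: a_0=26, p_0 = 26*1 + 0 = 26, q_0 = 26*0 + 1 = 1.
  i=1: a_1=1, p_1 = 1*26 + 1 = 27, q_1 = 1*1 + 0 = 1.
  i=2: a_2=2, p_2 = 2*27 + 26 = 80, q_2 = 2*1 + 1 = 3.
  i=3: a_3=1, p_3 = 1*80 + 27 = 107, q_3 = 1*3 + 1 = 4.
  i=4: a_4=1, p_4 = 1*107 + 80 = 187, q_4 = 1*4 + 3 = 7.
  i=5: a_5=2, p_5 = 2*187 + 107 = 481, q_5 = 2*7 + 4 = 18.
  i=6: a_6=1, p_6 = 1*481 + 187 = 668, q_6 = 1*18 + 7 = 25.
  i=7: a_7=1, p_7 = 1*668 + 481 = 1149, q_7 = 1*25 + 18 = 43.
  i=8: a_8=2, p_8 = 2*1149 + 668 = 2966, q_8 = 2*43 + 25 = 111.
  i=9: a_9=1, p_9 = 1*2966 + 1149 = 4115, q_9 = 1*111 + 43 = 154.
Check: 4115^2 - 714*154^2 = 16933225 - 16933224 = 1, so (x, y) = (4115, 154) solves the equation, and by the theorem it is the least positive solution.

(x, y) = (4115, 154)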